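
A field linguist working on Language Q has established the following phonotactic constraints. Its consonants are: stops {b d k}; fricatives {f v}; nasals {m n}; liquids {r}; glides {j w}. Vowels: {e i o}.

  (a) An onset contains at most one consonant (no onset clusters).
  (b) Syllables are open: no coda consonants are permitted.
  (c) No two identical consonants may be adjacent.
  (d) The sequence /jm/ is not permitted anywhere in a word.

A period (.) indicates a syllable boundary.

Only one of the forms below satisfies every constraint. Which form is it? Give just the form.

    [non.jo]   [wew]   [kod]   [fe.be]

[fe.be]

[non.jo] — violates constraint (b): syllable 1 coda /n/ has 1 consonant (> 0) → illicit
[wew] — violates constraint (b): syllable 1 coda /w/ has 1 consonant (> 0) → illicit
[kod] — violates constraint (b): syllable 1 coda /d/ has 1 consonant (> 0) → illicit
[fe.be] — σ1 onset /f/, coda /∅/ ok; σ2 onset /b/, coda /∅/ ok → licit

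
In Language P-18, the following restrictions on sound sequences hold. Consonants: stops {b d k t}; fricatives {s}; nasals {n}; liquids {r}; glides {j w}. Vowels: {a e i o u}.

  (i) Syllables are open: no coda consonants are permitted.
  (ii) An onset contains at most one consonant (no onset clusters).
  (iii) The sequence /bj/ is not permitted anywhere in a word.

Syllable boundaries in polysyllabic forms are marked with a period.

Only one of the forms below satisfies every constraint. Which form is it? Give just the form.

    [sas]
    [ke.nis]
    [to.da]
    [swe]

[sas] — violates constraint (i): syllable 1 coda /s/ has 1 consonant (> 0) → not permitted
[ke.nis] — violates constraint (i): syllable 2 coda /s/ has 1 consonant (> 0) → not permitted
[to.da] — σ1 onset /t/, coda /∅/ ok; σ2 onset /d/, coda /∅/ ok → permitted
[swe] — violates constraint (ii): syllable 1 onset /sw/ has 2 consonants (> 1) → not permitted

[to.da]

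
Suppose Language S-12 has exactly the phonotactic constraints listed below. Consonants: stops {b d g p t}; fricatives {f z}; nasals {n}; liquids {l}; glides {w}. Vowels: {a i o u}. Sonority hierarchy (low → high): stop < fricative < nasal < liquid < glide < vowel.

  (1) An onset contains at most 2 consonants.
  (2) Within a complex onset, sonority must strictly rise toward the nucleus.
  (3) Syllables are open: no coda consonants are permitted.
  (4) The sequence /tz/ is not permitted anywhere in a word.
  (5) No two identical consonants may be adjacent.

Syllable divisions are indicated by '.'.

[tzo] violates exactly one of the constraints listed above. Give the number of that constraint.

4

[tzo]: contains banned sequence /tz/.
This is a violation of constraint 4: "The sequence /tz/ is not permitted anywhere in a word."
The remaining constraints (1, 2, 3, 5) are satisfied.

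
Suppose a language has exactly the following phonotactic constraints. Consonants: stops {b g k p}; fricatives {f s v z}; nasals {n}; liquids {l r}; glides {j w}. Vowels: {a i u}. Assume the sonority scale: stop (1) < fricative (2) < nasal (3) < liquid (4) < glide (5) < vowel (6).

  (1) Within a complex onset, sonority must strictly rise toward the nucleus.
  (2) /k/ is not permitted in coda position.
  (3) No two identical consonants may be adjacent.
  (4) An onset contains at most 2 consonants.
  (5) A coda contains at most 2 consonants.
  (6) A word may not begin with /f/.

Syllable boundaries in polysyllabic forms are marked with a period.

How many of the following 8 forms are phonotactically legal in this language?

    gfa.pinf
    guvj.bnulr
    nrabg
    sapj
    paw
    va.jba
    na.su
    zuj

gfa.pinf — σ1 onset /gf/ (1→2 rises), coda /∅/ ok; σ2 onset /p/, coda /nf/ (2C) ok → phonotactically legal
guvj.bnulr — σ1 onset /g/, coda /vj/ (2C) ok; σ2 onset /bn/ (1→3 rises), coda /lr/ (2C) ok → phonotactically legal
nrabg — σ1 onset /nr/ (3→4 rises), coda /bg/ (2C) ok → phonotactically legal
sapj — σ1 onset /s/, coda /pj/ (2C) ok → phonotactically legal
paw — σ1 onset /p/, coda /w/ ok → phonotactically legal
va.jba — violates constraint 1: syllable 2 onset /jb/: /j/ (glide, 5) → /b/ (stop, 1) does not rise → phonotactically illegal
na.su — σ1 onset /n/, coda /∅/ ok; σ2 onset /s/, coda /∅/ ok → phonotactically legal
zuj — σ1 onset /z/, coda /j/ ok → phonotactically legal
Phonotactically legal: gfa.pinf, guvj.bnulr, nrabg, sapj, paw, na.su, zuj → 7.

7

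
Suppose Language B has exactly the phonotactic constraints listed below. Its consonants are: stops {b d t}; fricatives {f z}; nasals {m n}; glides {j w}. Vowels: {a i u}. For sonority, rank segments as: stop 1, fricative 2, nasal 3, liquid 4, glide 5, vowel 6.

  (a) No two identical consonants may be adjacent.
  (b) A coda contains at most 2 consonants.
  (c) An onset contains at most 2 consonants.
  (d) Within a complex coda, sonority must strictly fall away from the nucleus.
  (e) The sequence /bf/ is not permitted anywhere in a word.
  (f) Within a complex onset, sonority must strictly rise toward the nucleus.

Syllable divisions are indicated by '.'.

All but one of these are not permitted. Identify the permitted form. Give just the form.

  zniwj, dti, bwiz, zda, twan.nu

bwiz

zniwj — violates constraint (d): syllable 1 coda /wj/: /w/ (glide, 5) → /j/ (glide, 5) does not fall → not permitted
dti — violates constraint (f): syllable 1 onset /dt/: /d/ (stop, 1) → /t/ (stop, 1) does not rise → not permitted
bwiz — σ1 onset /bw/ (1→5 rises), coda /z/ ok → permitted
zda — violates constraint (f): syllable 1 onset /zd/: /z/ (fricative, 2) → /d/ (stop, 1) does not rise → not permitted
twan.nu — violates constraint (a): adjacent identical consonants /nn/ → not permitted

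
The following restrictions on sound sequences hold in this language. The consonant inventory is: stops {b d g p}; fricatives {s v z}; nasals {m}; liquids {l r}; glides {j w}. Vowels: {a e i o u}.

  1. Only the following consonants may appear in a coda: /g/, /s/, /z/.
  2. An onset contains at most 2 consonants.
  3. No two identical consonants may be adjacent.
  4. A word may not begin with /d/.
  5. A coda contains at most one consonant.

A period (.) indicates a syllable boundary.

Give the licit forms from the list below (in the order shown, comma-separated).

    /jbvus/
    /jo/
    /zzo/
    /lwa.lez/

/jo/, /lwa.lez/

/jbvus/ — violates constraint 2: syllable 1 onset /jbv/ has 3 consonants (> 2) → illicit
/jo/ — σ1 onset /j/, coda /∅/ ok → licit
/zzo/ — violates constraint 3: adjacent identical consonants /zz/ → illicit
/lwa.lez/ — σ1 onset /lw/ (2C), coda /∅/ ok; σ2 onset /l/, coda /z/ ok → licit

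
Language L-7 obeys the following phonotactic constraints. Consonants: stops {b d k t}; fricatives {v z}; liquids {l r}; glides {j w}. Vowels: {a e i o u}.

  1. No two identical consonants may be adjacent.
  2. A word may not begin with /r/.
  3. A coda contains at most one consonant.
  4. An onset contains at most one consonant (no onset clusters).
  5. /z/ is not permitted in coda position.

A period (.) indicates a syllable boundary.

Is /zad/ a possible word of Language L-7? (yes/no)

/zad/ — σ1 onset /z/, coda /d/ ok → licit

yes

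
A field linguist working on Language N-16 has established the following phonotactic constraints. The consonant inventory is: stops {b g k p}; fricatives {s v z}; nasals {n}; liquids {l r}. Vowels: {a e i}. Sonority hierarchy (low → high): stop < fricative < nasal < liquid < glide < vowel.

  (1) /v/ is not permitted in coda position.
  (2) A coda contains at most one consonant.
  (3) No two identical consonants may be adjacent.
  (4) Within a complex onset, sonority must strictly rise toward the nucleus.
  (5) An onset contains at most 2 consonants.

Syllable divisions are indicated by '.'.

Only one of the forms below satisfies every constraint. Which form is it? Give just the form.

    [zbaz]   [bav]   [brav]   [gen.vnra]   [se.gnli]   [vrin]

[zbaz] — violates constraint 4: syllable 1 onset /zb/: /z/ (fricative, 2) → /b/ (stop, 1) does not rise → illicit
[bav] — violates constraint 1: syllable 1 coda contains /v/ → illicit
[brav] — violates constraint 1: syllable 1 coda contains /v/ → illicit
[gen.vnra] — violates constraint 5: syllable 2 onset /vnr/ has 3 consonants (> 2) → illicit
[se.gnli] — violates constraint 5: syllable 2 onset /gnl/ has 3 consonants (> 2) → illicit
[vrin] — σ1 onset /vr/ (2→4 rises), coda /n/ ok → licit

[vrin]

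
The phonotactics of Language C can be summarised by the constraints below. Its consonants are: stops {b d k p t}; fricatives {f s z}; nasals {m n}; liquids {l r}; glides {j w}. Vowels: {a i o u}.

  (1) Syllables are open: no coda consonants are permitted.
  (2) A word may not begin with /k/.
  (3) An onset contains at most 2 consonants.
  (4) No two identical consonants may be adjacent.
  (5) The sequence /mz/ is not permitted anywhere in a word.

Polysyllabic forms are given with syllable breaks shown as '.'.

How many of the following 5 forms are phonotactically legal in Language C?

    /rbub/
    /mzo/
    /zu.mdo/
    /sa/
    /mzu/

/rbub/ — violates constraint 1: syllable 1 coda /b/ has 1 consonant (> 0) → phonotactically illegal
/mzo/ — violates constraint 5: contains banned sequence /mz/ → phonotactically illegal
/zu.mdo/ — σ1 onset /z/, coda /∅/ ok; σ2 onset /md/ (2C), coda /∅/ ok → phonotactically legal
/sa/ — σ1 onset /s/, coda /∅/ ok → phonotactically legal
/mzu/ — violates constraint 5: contains banned sequence /mz/ → phonotactically illegal
Phonotactically legal: /zu.mdo/, /sa/ → 2.

2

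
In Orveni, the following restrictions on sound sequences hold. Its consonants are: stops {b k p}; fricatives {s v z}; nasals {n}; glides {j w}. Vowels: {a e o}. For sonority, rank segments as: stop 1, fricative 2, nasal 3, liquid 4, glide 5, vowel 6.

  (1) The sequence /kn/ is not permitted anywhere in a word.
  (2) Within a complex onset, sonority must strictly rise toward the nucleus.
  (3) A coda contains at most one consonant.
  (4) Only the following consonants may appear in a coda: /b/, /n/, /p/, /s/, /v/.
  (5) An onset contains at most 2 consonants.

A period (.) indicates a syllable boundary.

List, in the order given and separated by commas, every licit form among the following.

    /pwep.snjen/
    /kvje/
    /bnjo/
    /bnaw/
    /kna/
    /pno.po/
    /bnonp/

/pwep.snjen/ — violates constraint 5: syllable 2 onset /snj/ has 3 consonants (> 2) → illicit
/kvje/ — violates constraint 5: syllable 1 onset /kvj/ has 3 consonants (> 2) → illicit
/bnjo/ — violates constraint 5: syllable 1 onset /bnj/ has 3 consonants (> 2) → illicit
/bnaw/ — violates constraint 4: syllable 1 coda contains /w/, which is not a licensed coda consonant → illicit
/kna/ — violates constraint 1: contains banned sequence /kn/ → illicit
/pno.po/ — σ1 onset /pn/ (1→3 rises), coda /∅/ ok; σ2 onset /p/, coda /∅/ ok → licit
/bnonp/ — violates constraint 3: syllable 1 coda /np/ has 2 consonants (> 1) → illicit

/pno.po/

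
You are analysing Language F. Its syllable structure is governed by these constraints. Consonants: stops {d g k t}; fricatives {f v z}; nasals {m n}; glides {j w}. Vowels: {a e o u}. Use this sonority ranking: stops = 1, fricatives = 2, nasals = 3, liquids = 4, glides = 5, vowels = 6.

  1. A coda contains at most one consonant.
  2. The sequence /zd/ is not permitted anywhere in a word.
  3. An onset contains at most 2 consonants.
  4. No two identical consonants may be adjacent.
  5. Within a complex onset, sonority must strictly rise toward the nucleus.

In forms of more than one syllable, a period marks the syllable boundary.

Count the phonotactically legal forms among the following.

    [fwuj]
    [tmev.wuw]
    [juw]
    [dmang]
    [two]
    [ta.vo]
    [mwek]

[fwuj] — σ1 onset /fw/ (2→5 rises), coda /j/ ok → phonotactically legal
[tmev.wuw] — σ1 onset /tm/ (1→3 rises), coda /v/ ok; σ2 onset /w/, coda /w/ ok → phonotactically legal
[juw] — σ1 onset /j/, coda /w/ ok → phonotactically legal
[dmang] — violates constraint 1: syllable 1 coda /ng/ has 2 consonants (> 1) → phonotactically illegal
[two] — σ1 onset /tw/ (1→5 rises), coda /∅/ ok → phonotactically legal
[ta.vo] — σ1 onset /t/, coda /∅/ ok; σ2 onset /v/, coda /∅/ ok → phonotactically legal
[mwek] — σ1 onset /mw/ (3→5 rises), coda /k/ ok → phonotactically legal
Phonotactically legal: [fwuj], [tmev.wuw], [juw], [two], [ta.vo], [mwek] → 6.

6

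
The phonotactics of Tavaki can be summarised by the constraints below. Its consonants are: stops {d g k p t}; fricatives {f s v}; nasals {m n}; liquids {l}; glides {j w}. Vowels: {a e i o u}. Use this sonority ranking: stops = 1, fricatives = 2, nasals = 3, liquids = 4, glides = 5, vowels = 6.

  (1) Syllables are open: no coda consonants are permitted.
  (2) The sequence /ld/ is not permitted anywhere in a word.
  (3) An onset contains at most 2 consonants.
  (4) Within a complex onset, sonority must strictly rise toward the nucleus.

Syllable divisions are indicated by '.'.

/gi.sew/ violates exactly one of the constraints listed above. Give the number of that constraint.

/gi.sew/: syllable 2 coda /w/ has 1 consonant (> 0).
This is a violation of constraint 1: "Syllables are open: no coda consonants are permitted."
The remaining constraints (2, 3, 4) are satisfied.

1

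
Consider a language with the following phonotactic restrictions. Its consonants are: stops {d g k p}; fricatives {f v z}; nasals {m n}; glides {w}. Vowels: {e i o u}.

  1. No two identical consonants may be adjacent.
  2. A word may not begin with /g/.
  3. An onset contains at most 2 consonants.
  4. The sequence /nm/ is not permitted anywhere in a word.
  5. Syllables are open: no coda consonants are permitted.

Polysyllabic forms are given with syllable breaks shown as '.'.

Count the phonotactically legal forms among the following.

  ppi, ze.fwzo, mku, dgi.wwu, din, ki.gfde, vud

1

ppi — violates constraint 1: adjacent identical consonants /pp/ → phonotactically illegal
ze.fwzo — violates constraint 3: syllable 2 onset /fwz/ has 3 consonants (> 2) → phonotactically illegal
mku — σ1 onset /mk/ (2C), coda /∅/ ok → phonotactically legal
dgi.wwu — violates constraint 1: adjacent identical consonants /ww/ → phonotactically illegal
din — violates constraint 5: syllable 1 coda /n/ has 1 consonant (> 0) → phonotactically illegal
ki.gfde — violates constraint 3: syllable 2 onset /gfd/ has 3 consonants (> 2) → phonotactically illegal
vud — violates constraint 5: syllable 1 coda /d/ has 1 consonant (> 0) → phonotactically illegal
Phonotactically legal: mku → 1.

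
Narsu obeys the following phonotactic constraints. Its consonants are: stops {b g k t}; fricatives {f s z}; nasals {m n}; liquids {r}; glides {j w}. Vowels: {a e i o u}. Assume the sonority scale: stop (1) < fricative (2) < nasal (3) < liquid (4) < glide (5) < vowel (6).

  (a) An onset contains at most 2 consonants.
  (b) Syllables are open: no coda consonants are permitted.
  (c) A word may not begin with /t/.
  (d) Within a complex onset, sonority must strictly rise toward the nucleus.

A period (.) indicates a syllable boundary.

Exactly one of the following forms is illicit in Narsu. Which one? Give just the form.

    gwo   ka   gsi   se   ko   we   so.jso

so.jso

gwo — σ1 onset /gw/ (1→5 rises), coda /∅/ ok → licit
ka — σ1 onset /k/, coda /∅/ ok → licit
gsi — σ1 onset /gs/ (1→2 rises), coda /∅/ ok → licit
se — σ1 onset /s/, coda /∅/ ok → licit
ko — σ1 onset /k/, coda /∅/ ok → licit
we — σ1 onset /w/, coda /∅/ ok → licit
so.jso — violates constraint (d): syllable 2 onset /js/: /j/ (glide, 5) → /s/ (fricative, 2) does not rise → illicit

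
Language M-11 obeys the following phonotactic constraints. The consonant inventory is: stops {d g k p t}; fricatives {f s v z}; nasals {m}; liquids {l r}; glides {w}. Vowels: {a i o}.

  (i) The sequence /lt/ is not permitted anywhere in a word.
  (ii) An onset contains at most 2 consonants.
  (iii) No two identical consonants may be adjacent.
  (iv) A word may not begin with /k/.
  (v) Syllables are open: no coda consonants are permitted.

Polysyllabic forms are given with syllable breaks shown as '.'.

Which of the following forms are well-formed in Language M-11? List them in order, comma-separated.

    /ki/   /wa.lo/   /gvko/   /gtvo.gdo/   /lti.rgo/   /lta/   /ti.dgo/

/wa.lo/, /ti.dgo/

/ki/ — violates constraint (iv): word begins with /k/ → ill-formed
/wa.lo/ — σ1 onset /w/, coda /∅/ ok; σ2 onset /l/, coda /∅/ ok → well-formed
/gvko/ — violates constraint (ii): syllable 1 onset /gvk/ has 3 consonants (> 2) → ill-formed
/gtvo.gdo/ — violates constraint (ii): syllable 1 onset /gtv/ has 3 consonants (> 2) → ill-formed
/lti.rgo/ — violates constraint (i): contains banned sequence /lt/ → ill-formed
/lta/ — violates constraint (i): contains banned sequence /lt/ → ill-formed
/ti.dgo/ — σ1 onset /t/, coda /∅/ ok; σ2 onset /dg/ (2C), coda /∅/ ok → well-formed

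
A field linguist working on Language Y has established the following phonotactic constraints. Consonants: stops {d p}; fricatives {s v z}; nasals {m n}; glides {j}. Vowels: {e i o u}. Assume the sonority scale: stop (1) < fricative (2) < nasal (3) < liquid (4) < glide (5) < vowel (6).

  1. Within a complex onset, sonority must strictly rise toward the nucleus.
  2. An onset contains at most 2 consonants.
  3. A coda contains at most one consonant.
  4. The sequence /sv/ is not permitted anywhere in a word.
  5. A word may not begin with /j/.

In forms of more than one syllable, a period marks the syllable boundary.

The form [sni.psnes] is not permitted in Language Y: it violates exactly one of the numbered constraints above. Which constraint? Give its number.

2

[sni.psnes]: syllable 2 onset /psn/ has 3 consonants (> 2).
This is a violation of constraint 2: "An onset contains at most 2 consonants."
The remaining constraints (1, 3, 4, 5) are satisfied.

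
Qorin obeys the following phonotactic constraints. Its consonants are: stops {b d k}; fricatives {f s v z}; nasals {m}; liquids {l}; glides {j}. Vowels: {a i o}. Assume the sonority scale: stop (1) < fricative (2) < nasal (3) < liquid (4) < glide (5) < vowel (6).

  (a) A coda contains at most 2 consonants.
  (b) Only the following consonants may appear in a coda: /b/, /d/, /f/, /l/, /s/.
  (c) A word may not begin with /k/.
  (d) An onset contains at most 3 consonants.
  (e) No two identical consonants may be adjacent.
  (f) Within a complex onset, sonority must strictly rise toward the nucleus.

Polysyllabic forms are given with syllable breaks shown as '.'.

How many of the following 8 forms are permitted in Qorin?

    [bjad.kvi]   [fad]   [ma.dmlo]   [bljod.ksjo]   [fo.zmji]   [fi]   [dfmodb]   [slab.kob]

[bjad.kvi] — σ1 onset /bj/ (1→5 rises), coda /d/ ok; σ2 onset /kv/ (1→2 rises), coda /∅/ ok → permitted
[fad] — σ1 onset /f/, coda /d/ ok → permitted
[ma.dmlo] — σ1 onset /m/, coda /∅/ ok; σ2 onset /dml/ (1→3→4 rises), coda /∅/ ok → permitted
[bljod.ksjo] — σ1 onset /blj/ (1→4→5 rises), coda /d/ ok; σ2 onset /ksj/ (1→2→5 rises), coda /∅/ ok → permitted
[fo.zmji] — σ1 onset /f/, coda /∅/ ok; σ2 onset /zmj/ (2→3→5 rises), coda /∅/ ok → permitted
[fi] — σ1 onset /f/, coda /∅/ ok → permitted
[dfmodb] — σ1 onset /dfm/ (1→2→3 rises), coda /db/ (2C) ok → permitted
[slab.kob] — σ1 onset /sl/ (2→4 rises), coda /b/ ok; σ2 onset /k/, coda /b/ ok → permitted
Permitted: [bjad.kvi], [fad], [ma.dmlo], [bljod.ksjo], [fo.zmji], [fi], [dfmodb], [slab.kob] → 8.

8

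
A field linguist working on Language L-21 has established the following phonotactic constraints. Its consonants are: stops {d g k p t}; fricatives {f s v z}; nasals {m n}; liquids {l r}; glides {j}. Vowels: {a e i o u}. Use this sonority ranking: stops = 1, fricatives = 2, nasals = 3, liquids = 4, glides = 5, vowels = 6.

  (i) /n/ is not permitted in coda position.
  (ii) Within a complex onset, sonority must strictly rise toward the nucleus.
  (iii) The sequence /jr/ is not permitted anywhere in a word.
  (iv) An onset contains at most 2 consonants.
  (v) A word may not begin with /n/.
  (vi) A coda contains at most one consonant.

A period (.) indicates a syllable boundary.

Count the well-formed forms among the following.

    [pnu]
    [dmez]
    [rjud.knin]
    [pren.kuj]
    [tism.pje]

2

[pnu] — σ1 onset /pn/ (1→3 rises), coda /∅/ ok → well-formed
[dmez] — σ1 onset /dm/ (1→3 rises), coda /z/ ok → well-formed
[rjud.knin] — violates constraint (i): syllable 2 coda contains /n/ → ill-formed
[pren.kuj] — violates constraint (i): syllable 1 coda contains /n/ → ill-formed
[tism.pje] — violates constraint (vi): syllable 1 coda /sm/ has 2 consonants (> 1) → ill-formed
Well-formed: [pnu], [dmez] → 2.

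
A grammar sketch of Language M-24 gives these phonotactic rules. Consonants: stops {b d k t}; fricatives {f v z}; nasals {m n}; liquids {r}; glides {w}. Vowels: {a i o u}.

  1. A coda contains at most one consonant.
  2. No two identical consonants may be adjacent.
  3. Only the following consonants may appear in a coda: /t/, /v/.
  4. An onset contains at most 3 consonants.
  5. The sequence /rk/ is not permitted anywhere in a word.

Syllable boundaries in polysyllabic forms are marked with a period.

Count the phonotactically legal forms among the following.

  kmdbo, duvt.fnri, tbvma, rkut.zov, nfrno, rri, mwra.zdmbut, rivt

kmdbo — violates constraint 4: syllable 1 onset /kmdb/ has 4 consonants (> 3) → phonotactically illegal
duvt.fnri — violates constraint 1: syllable 1 coda /vt/ has 2 consonants (> 1) → phonotactically illegal
tbvma — violates constraint 4: syllable 1 onset /tbvm/ has 4 consonants (> 3) → phonotactically illegal
rkut.zov — violates constraint 5: contains banned sequence /rk/ → phonotactically illegal
nfrno — violates constraint 4: syllable 1 onset /nfrn/ has 4 consonants (> 3) → phonotactically illegal
rri — violates constraint 2: adjacent identical consonants /rr/ → phonotactically illegal
mwra.zdmbut — violates constraint 4: syllable 2 onset /zdmb/ has 4 consonants (> 3) → phonotactically illegal
rivt — violates constraint 1: syllable 1 coda /vt/ has 2 consonants (> 1) → phonotactically illegal
No form is phonotactically legal → 0.

0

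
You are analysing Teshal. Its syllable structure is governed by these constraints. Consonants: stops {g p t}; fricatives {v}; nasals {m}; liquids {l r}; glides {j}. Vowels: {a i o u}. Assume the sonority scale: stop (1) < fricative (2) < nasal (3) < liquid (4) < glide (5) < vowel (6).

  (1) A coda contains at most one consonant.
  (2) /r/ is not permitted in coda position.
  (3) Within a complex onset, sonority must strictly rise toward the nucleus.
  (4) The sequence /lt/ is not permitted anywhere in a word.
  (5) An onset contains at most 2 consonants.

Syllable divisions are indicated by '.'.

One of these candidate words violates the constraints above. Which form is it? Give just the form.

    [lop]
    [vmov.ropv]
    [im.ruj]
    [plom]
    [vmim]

[vmov.ropv]

[lop] — σ1 onset /l/, coda /p/ ok → well-formed
[vmov.ropv] — violates constraint 1: syllable 2 coda /pv/ has 2 consonants (> 1) → ill-formed
[im.ruj] — σ1 onset /∅/, coda /m/ ok; σ2 onset /r/, coda /j/ ok → well-formed
[plom] — σ1 onset /pl/ (1→4 rises), coda /m/ ok → well-formed
[vmim] — σ1 onset /vm/ (2→3 rises), coda /m/ ok → well-formed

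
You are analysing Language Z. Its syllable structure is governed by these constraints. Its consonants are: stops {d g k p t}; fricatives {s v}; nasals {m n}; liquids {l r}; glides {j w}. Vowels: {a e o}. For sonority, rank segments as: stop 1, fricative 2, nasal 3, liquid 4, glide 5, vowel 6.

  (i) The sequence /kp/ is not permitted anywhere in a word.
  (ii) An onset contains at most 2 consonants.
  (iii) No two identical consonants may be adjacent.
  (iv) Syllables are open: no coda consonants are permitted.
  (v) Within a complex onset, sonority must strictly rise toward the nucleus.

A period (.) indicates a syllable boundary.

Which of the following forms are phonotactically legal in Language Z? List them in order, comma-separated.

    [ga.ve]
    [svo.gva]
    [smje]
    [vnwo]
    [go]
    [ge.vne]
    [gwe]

[ga.ve], [go], [ge.vne], [gwe]

[ga.ve] — σ1 onset /g/, coda /∅/ ok; σ2 onset /v/, coda /∅/ ok → phonotactically legal
[svo.gva] — violates constraint (v): syllable 1 onset /sv/: /s/ (fricative, 2) → /v/ (fricative, 2) does not rise → phonotactically illegal
[smje] — violates constraint (ii): syllable 1 onset /smj/ has 3 consonants (> 2) → phonotactically illegal
[vnwo] — violates constraint (ii): syllable 1 onset /vnw/ has 3 consonants (> 2) → phonotactically illegal
[go] — σ1 onset /g/, coda /∅/ ok → phonotactically legal
[ge.vne] — σ1 onset /g/, coda /∅/ ok; σ2 onset /vn/ (2→3 rises), coda /∅/ ok → phonotactically legal
[gwe] — σ1 onset /gw/ (1→5 rises), coda /∅/ ok → phonotactically legal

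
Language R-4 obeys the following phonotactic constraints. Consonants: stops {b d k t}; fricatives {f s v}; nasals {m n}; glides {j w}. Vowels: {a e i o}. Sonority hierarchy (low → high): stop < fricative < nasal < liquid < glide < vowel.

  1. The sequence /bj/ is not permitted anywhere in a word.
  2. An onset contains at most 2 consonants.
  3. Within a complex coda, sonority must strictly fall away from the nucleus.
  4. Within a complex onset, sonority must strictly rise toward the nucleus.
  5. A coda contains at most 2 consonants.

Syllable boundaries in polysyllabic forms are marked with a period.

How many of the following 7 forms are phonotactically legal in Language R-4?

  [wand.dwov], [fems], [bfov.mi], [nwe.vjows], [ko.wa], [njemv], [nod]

[wand.dwov] — σ1 onset /w/, coda /nd/ (3→1 falls) ok; σ2 onset /dw/ (1→5 rises), coda /v/ ok → phonotactically legal
[fems] — σ1 onset /f/, coda /ms/ (3→2 falls) ok → phonotactically legal
[bfov.mi] — σ1 onset /bf/ (1→2 rises), coda /v/ ok; σ2 onset /m/, coda /∅/ ok → phonotactically legal
[nwe.vjows] — σ1 onset /nw/ (3→5 rises), coda /∅/ ok; σ2 onset /vj/ (2→5 rises), coda /ws/ (5→2 falls) ok → phonotactically legal
[ko.wa] — σ1 onset /k/, coda /∅/ ok; σ2 onset /w/, coda /∅/ ok → phonotactically legal
[njemv] — σ1 onset /nj/ (3→5 rises), coda /mv/ (3→2 falls) ok → phonotactically legal
[nod] — σ1 onset /n/, coda /d/ ok → phonotactically legal
Phonotactically legal: [wand.dwov], [fems], [bfov.mi], [nwe.vjows], [ko.wa], [njemv], [nod] → 7.

7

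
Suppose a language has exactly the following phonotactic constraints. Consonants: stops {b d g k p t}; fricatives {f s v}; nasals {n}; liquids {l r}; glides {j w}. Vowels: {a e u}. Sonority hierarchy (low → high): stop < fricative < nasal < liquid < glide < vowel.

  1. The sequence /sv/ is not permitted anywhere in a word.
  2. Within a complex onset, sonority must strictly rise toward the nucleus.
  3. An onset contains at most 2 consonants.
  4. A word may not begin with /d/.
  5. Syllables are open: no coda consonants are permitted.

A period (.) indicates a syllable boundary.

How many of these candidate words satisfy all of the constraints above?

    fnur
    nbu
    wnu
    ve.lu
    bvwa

fnur — violates constraint 5: syllable 1 coda /r/ has 1 consonant (> 0) → ill-formed
nbu — violates constraint 2: syllable 1 onset /nb/: /n/ (nasal, 3) → /b/ (stop, 1) does not rise → ill-formed
wnu — violates constraint 2: syllable 1 onset /wn/: /w/ (glide, 5) → /n/ (nasal, 3) does not rise → ill-formed
ve.lu — σ1 onset /v/, coda /∅/ ok; σ2 onset /l/, coda /∅/ ok → well-formed
bvwa — violates constraint 3: syllable 1 onset /bvw/ has 3 consonants (> 2) → ill-formed
Well-formed: ve.lu → 1.

1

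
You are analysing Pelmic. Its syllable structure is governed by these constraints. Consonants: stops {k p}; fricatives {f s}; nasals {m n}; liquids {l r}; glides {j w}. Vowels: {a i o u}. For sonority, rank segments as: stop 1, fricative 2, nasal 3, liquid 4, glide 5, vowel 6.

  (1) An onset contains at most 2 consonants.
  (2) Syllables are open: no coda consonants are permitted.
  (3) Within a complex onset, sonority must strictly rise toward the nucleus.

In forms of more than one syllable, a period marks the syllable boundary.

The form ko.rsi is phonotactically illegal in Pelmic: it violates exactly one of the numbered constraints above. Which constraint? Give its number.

ko.rsi: syllable 2 onset /rs/: /r/ (liquid, 4) → /s/ (fricative, 2) does not rise.
This is a violation of constraint 3: "Within a complex onset, sonority must strictly rise toward the nucleus."
The remaining constraints (1, 2) are satisfied.

3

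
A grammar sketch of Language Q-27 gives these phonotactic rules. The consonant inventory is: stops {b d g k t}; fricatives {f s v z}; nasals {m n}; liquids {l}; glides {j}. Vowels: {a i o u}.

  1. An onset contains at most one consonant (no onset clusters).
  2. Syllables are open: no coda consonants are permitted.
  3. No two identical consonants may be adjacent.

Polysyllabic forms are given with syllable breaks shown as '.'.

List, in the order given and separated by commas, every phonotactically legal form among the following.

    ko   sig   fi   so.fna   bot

ko — σ1 onset /k/, coda /∅/ ok → phonotactically legal
sig — violates constraint 2: syllable 1 coda /g/ has 1 consonant (> 0) → phonotactically illegal
fi — σ1 onset /f/, coda /∅/ ok → phonotactically legal
so.fna — violates constraint 1: syllable 2 onset /fn/ has 2 consonants (> 1) → phonotactically illegal
bot — violates constraint 2: syllable 1 coda /t/ has 1 consonant (> 0) → phonotactically illegal

ko, fi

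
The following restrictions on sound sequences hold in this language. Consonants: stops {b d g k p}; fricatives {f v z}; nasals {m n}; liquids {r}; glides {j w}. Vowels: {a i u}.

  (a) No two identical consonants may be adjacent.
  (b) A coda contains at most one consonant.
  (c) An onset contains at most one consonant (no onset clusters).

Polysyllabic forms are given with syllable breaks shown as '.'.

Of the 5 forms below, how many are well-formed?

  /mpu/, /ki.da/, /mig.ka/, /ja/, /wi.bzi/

/mpu/ — violates constraint (c): syllable 1 onset /mp/ has 2 consonants (> 1) → ill-formed
/ki.da/ — σ1 onset /k/, coda /∅/ ok; σ2 onset /d/, coda /∅/ ok → well-formed
/mig.ka/ — σ1 onset /m/, coda /g/ ok; σ2 onset /k/, coda /∅/ ok → well-formed
/ja/ — σ1 onset /j/, coda /∅/ ok → well-formed
/wi.bzi/ — violates constraint (c): syllable 2 onset /bz/ has 2 consonants (> 1) → ill-formed
Well-formed: /ki.da/, /mig.ka/, /ja/ → 3.

3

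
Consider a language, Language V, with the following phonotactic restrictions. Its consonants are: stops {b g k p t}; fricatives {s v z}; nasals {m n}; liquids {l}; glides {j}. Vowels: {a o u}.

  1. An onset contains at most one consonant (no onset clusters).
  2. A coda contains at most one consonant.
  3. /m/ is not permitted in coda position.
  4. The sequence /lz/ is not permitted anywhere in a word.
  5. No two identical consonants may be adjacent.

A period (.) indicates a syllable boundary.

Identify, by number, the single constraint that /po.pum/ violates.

/po.pum/: syllable 2 coda contains /m/.
This is a violation of constraint 3: "/m/ is not permitted in coda position."
The remaining constraints (1, 2, 4, 5) are satisfied.

3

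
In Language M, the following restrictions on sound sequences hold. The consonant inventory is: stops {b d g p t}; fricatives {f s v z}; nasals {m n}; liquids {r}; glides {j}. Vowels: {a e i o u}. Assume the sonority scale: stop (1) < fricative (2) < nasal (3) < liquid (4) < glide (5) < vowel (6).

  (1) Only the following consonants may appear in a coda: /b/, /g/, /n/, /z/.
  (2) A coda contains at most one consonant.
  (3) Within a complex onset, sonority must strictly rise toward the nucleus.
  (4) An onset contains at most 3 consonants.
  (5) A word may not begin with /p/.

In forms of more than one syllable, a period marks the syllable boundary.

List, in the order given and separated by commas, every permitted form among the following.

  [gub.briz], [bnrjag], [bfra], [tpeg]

[gub.briz] — σ1 onset /g/, coda /b/ ok; σ2 onset /br/ (1→4 rises), coda /z/ ok → permitted
[bnrjag] — violates constraint 4: syllable 1 onset /bnrj/ has 4 consonants (> 3) → not permitted
[bfra] — σ1 onset /bfr/ (1→2→4 rises), coda /∅/ ok → permitted
[tpeg] — violates constraint 3: syllable 1 onset /tp/: /t/ (stop, 1) → /p/ (stop, 1) does not rise → not permitted

[gub.briz], [bfra]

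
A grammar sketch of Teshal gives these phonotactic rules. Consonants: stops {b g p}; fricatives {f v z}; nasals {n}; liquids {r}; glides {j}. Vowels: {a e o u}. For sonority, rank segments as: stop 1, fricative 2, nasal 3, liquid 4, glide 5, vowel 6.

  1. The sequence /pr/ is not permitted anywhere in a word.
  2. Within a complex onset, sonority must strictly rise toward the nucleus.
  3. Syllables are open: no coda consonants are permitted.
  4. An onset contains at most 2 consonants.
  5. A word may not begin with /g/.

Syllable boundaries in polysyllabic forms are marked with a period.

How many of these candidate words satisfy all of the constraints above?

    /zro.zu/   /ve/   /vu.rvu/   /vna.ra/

/zro.zu/ — σ1 onset /zr/ (2→4 rises), coda /∅/ ok; σ2 onset /z/, coda /∅/ ok → phonotactically legal
/ve/ — σ1 onset /v/, coda /∅/ ok → phonotactically legal
/vu.rvu/ — violates constraint 2: syllable 2 onset /rv/: /r/ (liquid, 4) → /v/ (fricative, 2) does not rise → phonotactically illegal
/vna.ra/ — σ1 onset /vn/ (2→3 rises), coda /∅/ ok; σ2 onset /r/, coda /∅/ ok → phonotactically legal
Phonotactically legal: /zro.zu/, /ve/, /vna.ra/ → 3.

3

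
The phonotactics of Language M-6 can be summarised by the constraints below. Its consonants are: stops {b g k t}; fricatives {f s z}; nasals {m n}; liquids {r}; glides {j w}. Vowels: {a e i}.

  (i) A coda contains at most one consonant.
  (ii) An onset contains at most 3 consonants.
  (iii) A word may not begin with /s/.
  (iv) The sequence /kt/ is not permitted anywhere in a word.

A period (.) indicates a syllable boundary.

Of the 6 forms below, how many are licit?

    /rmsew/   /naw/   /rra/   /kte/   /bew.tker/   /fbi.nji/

5

/rmsew/ — σ1 onset /rms/ (3C), coda /w/ ok → licit
/naw/ — σ1 onset /n/, coda /w/ ok → licit
/rra/ — σ1 onset /rr/ (2C), coda /∅/ ok → licit
/kte/ — violates constraint (iv): contains banned sequence /kt/ → illicit
/bew.tker/ — σ1 onset /b/, coda /w/ ok; σ2 onset /tk/ (2C), coda /r/ ok → licit
/fbi.nji/ — σ1 onset /fb/ (2C), coda /∅/ ok; σ2 onset /nj/ (2C), coda /∅/ ok → licit
Licit: /rmsew/, /naw/, /rra/, /bew.tker/, /fbi.nji/ → 5.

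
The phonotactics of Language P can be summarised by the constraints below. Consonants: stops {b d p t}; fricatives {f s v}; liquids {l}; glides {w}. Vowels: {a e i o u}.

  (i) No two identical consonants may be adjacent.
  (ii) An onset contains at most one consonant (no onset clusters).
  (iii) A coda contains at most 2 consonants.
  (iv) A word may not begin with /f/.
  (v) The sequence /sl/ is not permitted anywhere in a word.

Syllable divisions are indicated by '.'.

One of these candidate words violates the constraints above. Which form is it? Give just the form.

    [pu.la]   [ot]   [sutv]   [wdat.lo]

[pu.la] — σ1 onset /p/, coda /∅/ ok; σ2 onset /l/, coda /∅/ ok → well-formed
[ot] — σ1 onset /∅/, coda /t/ ok → well-formed
[sutv] — σ1 onset /s/, coda /tv/ (2C) ok → well-formed
[wdat.lo] — violates constraint (ii): syllable 1 onset /wd/ has 2 consonants (> 1) → ill-formed

[wdat.lo]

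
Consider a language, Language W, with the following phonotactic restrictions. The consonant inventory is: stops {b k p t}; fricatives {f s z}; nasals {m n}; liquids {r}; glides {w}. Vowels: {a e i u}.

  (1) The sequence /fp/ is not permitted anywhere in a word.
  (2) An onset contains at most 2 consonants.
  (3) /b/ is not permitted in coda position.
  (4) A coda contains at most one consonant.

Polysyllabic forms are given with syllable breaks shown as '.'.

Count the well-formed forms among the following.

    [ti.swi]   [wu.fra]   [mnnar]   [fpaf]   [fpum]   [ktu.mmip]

3

[ti.swi] — σ1 onset /t/, coda /∅/ ok; σ2 onset /sw/ (2C), coda /∅/ ok → well-formed
[wu.fra] — σ1 onset /w/, coda /∅/ ok; σ2 onset /fr/ (2C), coda /∅/ ok → well-formed
[mnnar] — violates constraint 2: syllable 1 onset /mnn/ has 3 consonants (> 2) → ill-formed
[fpaf] — violates constraint 1: contains banned sequence /fp/ → ill-formed
[fpum] — violates constraint 1: contains banned sequence /fp/ → ill-formed
[ktu.mmip] — σ1 onset /kt/ (2C), coda /∅/ ok; σ2 onset /mm/ (2C), coda /p/ ok → well-formed
Well-formed: [ti.swi], [wu.fra], [ktu.mmip] → 3.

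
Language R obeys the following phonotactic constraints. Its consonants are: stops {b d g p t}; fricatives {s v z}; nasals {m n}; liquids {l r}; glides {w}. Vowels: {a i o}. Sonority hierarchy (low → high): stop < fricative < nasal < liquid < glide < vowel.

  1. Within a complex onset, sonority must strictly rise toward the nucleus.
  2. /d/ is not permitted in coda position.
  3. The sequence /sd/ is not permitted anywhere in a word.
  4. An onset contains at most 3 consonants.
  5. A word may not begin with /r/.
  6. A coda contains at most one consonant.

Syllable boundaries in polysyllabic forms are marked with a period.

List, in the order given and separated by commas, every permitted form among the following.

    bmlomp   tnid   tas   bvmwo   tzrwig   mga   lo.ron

tas, lo.ron

bmlomp — violates constraint 6: syllable 1 coda /mp/ has 2 consonants (> 1) → not permitted
tnid — violates constraint 2: syllable 1 coda contains /d/ → not permitted
tas — σ1 onset /t/, coda /s/ ok → permitted
bvmwo — violates constraint 4: syllable 1 onset /bvmw/ has 4 consonants (> 3) → not permitted
tzrwig — violates constraint 4: syllable 1 onset /tzrw/ has 4 consonants (> 3) → not permitted
mga — violates constraint 1: syllable 1 onset /mg/: /m/ (nasal, 3) → /g/ (stop, 1) does not rise → not permitted
lo.ron — σ1 onset /l/, coda /∅/ ok; σ2 onset /r/, coda /n/ ok → permitted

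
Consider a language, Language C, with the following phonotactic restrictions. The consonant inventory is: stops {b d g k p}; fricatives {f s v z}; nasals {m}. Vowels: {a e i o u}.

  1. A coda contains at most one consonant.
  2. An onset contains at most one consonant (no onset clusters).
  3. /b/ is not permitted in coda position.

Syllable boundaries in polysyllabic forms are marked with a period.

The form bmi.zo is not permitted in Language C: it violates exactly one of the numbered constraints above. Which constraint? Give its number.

bmi.zo: syllable 1 onset /bm/ has 2 consonants (> 1).
This is a violation of constraint 2: "An onset contains at most one consonant (no onset clusters)."
The remaining constraints (1, 3) are satisfied.

2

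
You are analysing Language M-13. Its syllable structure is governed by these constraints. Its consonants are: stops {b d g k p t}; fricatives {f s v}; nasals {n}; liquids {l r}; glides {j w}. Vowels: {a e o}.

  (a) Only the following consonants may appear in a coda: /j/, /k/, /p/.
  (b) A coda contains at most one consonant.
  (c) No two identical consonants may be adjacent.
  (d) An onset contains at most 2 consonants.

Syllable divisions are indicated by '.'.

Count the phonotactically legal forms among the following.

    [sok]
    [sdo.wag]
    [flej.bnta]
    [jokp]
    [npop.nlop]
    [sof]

2

[sok] — σ1 onset /s/, coda /k/ ok → phonotactically legal
[sdo.wag] — violates constraint (a): syllable 2 coda contains /g/, which is not a licensed coda consonant → phonotactically illegal
[flej.bnta] — violates constraint (d): syllable 2 onset /bnt/ has 3 consonants (> 2) → phonotactically illegal
[jokp] — violates constraint (b): syllable 1 coda /kp/ has 2 consonants (> 1) → phonotactically illegal
[npop.nlop] — σ1 onset /np/ (2C), coda /p/ ok; σ2 onset /nl/ (2C), coda /p/ ok → phonotactically legal
[sof] — violates constraint (a): syllable 1 coda contains /f/, which is not a licensed coda consonant → phonotactically illegal
Phonotactically legal: [sok], [npop.nlop] → 2.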